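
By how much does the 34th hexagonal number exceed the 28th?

738

34·(2·34 − 1) = 2278 and 28·(2·28 − 1) = 1540.
Difference: 2278 − 1540 = 738.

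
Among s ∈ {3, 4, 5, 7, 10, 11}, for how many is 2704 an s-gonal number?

1

s = 3: P(3, 73) = 2701 and P(3, 74) = 2775; 2704 is not s-gonal.
s = 4: P(4, 52) = 2704. ✓
s = 5: P(5, 42) = 2625 and P(5, 43) = 2752; 2704 is not s-gonal.
s = 7: P(7, 33) = 2673 and P(7, 34) = 2839; 2704 is not s-gonal.
s = 10: P(10, 26) = 2626 and P(10, 27) = 2835; 2704 is not s-gonal.
s = 11: P(11, 24) = 2508 and P(11, 25) = 2725; 2704 is not s-gonal.
Hits: s ∈ {4} → 1.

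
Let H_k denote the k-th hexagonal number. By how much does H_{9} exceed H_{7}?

62

9·(2·9 − 1) = 153 and 7·(2·7 − 1) = 91.
Difference: 153 − 91 = 62.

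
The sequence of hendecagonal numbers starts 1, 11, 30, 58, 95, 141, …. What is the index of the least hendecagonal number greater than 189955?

Solve n(9n−7)/2 > 189955 for integer n.
The largest n with value ≤ 189955 is 205 (since 188395 ≤ 189955 < 190241), so the first above is n = 206, value 190241.

206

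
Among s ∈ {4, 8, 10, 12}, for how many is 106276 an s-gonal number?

1

s = 4: P(4, 326) = 106276. ✓
s = 8: P(8, 188) = 105656 and P(8, 189) = 106785; 106276 is not s-gonal.
s = 10: P(10, 163) = 105787 and P(10, 164) = 107092; 106276 is not s-gonal.
s = 12: P(12, 146) = 105996 and P(12, 147) = 107457; 106276 is not s-gonal.
Hits: s ∈ {4} → 1.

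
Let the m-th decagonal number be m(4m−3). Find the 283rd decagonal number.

319507

The 283rd decagonal number is n(4n−3) with n = 283.
283·(4·283 − 3) = 283·1129 = 319507.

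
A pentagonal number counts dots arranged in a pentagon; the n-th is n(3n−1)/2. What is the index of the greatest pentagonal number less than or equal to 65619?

Solve n(3n−1)/2 ≤ 65619 for integer n.
n = 209 gives 65417 ≤ 65619, while n = 210 gives 66045 > 65619; so the answer is index 209.

209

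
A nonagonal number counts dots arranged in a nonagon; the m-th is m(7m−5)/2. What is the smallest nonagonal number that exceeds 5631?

5781

Solve n(7n−5)/2 > 5631 for integer n.
The largest n with value ≤ 5631 is 40 (since 5500 ≤ 5631 < 5781), so the first above is n = 41, value 5781.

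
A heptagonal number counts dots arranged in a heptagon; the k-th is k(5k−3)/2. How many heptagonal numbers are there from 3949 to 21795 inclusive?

The n-th heptagonal number is n(5n−3)/2.
Smallest index with value ≥ 3949: n = 41 (giving 4141).
Largest index with value ≤ 21795: n = 93 (giving 21483).
Indices 41 through 93: 53 terms.

53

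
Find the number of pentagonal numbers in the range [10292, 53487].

107

The n-th pentagonal number is n(3n−1)/2.
Smallest index with value ≥ 10292: n = 83 (giving 10292).
Largest index with value ≤ 53487: n = 189 (giving 53487).
Indices 83 through 189: 107 terms.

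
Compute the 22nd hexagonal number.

946

22·(2·22 − 1) = 22·43 = 946.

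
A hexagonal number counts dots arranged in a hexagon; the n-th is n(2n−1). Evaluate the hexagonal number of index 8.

The 8th hexagonal number is n(2n−1) with n = 8.
8·(2·8 − 1) = 8·15 = 120.

120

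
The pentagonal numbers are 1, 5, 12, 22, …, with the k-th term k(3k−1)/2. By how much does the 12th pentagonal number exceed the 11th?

34

Consecutive pentagonal numbers differ by 3n − 2: here 3·12 − 2 = 34.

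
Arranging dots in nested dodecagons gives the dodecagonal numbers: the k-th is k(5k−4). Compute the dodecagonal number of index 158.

124188

The 158th dodecagonal number is n(5n−4) with n = 158.
158·(5·158 − 4) = 158·786 = 124188.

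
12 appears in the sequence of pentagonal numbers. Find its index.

3

Set n(3n−1)/2 = 12, giving 3n² − n − 24 = 0.
The discriminant is 1 + 24·12 = 289, and √289 = 17.
So n = (1 + 17) / 6 = 18/6 = 3.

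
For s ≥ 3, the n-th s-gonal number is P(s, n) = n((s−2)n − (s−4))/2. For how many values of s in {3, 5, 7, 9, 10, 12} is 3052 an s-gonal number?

s = 3: P(3, 77) = 3003 and P(3, 78) = 3081; 3052 is not s-gonal.
s = 5: P(5, 45) = 3015 and P(5, 46) = 3151; 3052 is not s-gonal.
s = 7: P(7, 35) = 3010 and P(7, 36) = 3186; 3052 is not s-gonal.
s = 9: P(9, 29) = 2871 and P(9, 30) = 3075; 3052 is not s-gonal.
s = 10: P(10, 28) = 3052. ✓
s = 12: P(12, 25) = 3025 and P(12, 26) = 3276; 3052 is not s-gonal.
Hits: s ∈ {10} → 1.

1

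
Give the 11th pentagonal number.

11·(3·11 − 1)/2 = 11·32/2 = 11·16 = 176.

176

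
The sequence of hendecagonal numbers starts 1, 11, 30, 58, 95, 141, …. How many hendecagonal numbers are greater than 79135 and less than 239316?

The n-th hendecagonal number is n(9n−7)/2.
Smallest index with value > 79135: n = 134 (giving 80333).
Largest index with value < 239316: n = 230 (giving 237245).
Indices 134 through 230: 97 terms.

97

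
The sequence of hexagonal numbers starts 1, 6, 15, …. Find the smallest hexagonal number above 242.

276

Solve n(2n−1) > 242 for integer n.
The largest n with value ≤ 242 is 11 (since 231 ≤ 242 < 276), so the first above is n = 12, value 276.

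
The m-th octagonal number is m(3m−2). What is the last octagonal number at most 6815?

Solve n(3n−2) ≤ 6815 for integer n.
n = 47 gives 6533 ≤ 6815, while n = 48 gives 6816 > 6815; so the answer is 6533.

6533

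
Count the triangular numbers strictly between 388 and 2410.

The n-th triangular number is n(n+1)/2.
Smallest index with value > 388: n = 28 (giving 406).
Largest index with value < 2410: n = 68 (giving 2346).
Indices 28 through 68: 41 terms.

41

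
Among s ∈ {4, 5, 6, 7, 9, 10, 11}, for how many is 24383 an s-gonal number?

s = 4: P(4, 156) = 24336 and P(4, 157) = 24649; 24383 is not s-gonal.
s = 5: P(5, 127) = 24130 and P(5, 128) = 24512; 24383 is not s-gonal.
s = 6: P(6, 110) = 24090 and P(6, 111) = 24531; 24383 is not s-gonal.
s = 7: P(7, 99) = 24354 and P(7, 100) = 24850; 24383 is not s-gonal.
s = 9: P(9, 83) = 23904 and P(9, 84) = 24486; 24383 is not s-gonal.
s = 10: P(10, 78) = 24102 and P(10, 79) = 24727; 24383 is not s-gonal.
s = 11: P(11, 74) = 24383. ✓
Hits: s ∈ {11} → 1.

1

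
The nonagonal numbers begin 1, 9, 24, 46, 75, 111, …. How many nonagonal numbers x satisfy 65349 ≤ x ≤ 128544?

The n-th nonagonal number is n(7n−5)/2.
Smallest index with value ≥ 65349: n = 137 (giving 65349).
Largest index with value ≤ 128544: n = 192 (giving 128544).
Indices 137 through 192: 56 terms.

56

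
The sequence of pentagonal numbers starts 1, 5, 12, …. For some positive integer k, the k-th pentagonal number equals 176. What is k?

11

Set n(3n−1)/2 = 176, giving 3n² − n − 352 = 0.
So n = (1 + 65) / 6 = 66/6 = 11.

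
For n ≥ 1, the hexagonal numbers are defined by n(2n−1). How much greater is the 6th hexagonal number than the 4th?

38

6·(2·6 − 1) = 66 and 4·(2·4 − 1) = 28.
Difference: 66 − 28 = 38.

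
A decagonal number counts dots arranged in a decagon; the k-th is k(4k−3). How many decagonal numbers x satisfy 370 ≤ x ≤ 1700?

11

The n-th decagonal number is n(4n−3).
Smallest index with value ≥ 370: n = 10 (giving 370).
Largest index with value ≤ 1700: n = 20 (giving 1540).
Indices 10 through 20: 11 terms.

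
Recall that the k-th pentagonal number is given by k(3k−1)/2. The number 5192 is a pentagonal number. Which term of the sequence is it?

59

Set n(3n−1)/2 = 5192, giving 3n² − n − 10384 = 0.
So n = (1 + 353) / 6 = 354/6 = 59.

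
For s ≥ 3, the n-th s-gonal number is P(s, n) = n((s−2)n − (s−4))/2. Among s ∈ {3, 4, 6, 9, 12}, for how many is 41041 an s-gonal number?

s = 3: P(3, 286) = 41041. ✓
s = 4: P(4, 202) = 40804 and P(4, 203) = 41209; 41041 is not s-gonal.
s = 6: P(6, 143) = 40755 and P(6, 144) = 41328; 41041 is not s-gonal.
s = 9: P(9, 108) = 40554 and P(9, 109) = 41311; 41041 is not s-gonal.
s = 12: P(12, 91) = 41041. ✓
Hits: s ∈ {3, 12} → 2.

2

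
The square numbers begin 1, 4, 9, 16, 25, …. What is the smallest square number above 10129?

Solve n² > 10129 for integer n.
The largest n with value ≤ 10129 is 100 (since 10000 ≤ 10129 < 10201), so the first above is n = 101, value 10201.

10201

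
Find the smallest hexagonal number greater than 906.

Solve n(2n−1) > 906 for integer n.
The largest n with value ≤ 906 is 21 (since 861 ≤ 906 < 946), so the first above is n = 22, value 946.

946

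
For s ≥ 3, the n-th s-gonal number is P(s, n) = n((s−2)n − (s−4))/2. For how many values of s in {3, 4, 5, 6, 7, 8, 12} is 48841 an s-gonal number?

1

s = 3: P(3, 312) = 48828 and P(3, 313) = 49141; 48841 is not s-gonal.
s = 4: P(4, 221) = 48841. ✓
s = 5: P(5, 180) = 48510 and P(5, 181) = 49051; 48841 is not s-gonal.
s = 6: P(6, 156) = 48516 and P(6, 157) = 49141; 48841 is not s-gonal.
s = 7: P(7, 140) = 48790 and P(7, 141) = 49491; 48841 is not s-gonal.
s = 8: P(8, 127) = 48133 and P(8, 128) = 48896; 48841 is not s-gonal.
s = 12: P(12, 99) = 48609 and P(12, 100) = 49600; 48841 is not s-gonal.
Hits: s ∈ {4} → 1.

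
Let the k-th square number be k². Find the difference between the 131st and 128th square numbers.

777

131² = 17161 and 128² = 16384.
Difference: 17161 − 16384 = 777.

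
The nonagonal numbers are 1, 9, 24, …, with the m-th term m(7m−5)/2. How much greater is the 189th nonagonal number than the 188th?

Consecutive nonagonal numbers differ by 7n − 6: here 7·189 − 6 = 1317.

1317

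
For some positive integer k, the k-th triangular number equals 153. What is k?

17

Set n(n+1)/2 = 153, giving n² + n − 306 = 0.
The discriminant is 1 + 8·153 = 1225, and √1225 = 35.
So n = (-1 + 35) / 2 = 34/2 = 17.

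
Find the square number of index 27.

The 27th square number is n² with n = 27.
27² = 729.

729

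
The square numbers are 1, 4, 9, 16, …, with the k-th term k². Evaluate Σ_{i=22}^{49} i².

Σ_{i=22}^{49} i² = 40425 − 3311 = 37114.

37114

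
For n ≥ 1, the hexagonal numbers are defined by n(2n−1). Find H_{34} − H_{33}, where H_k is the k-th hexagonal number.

Consecutive hexagonal numbers differ by 4n − 3: here 4·34 − 3 = 133.

133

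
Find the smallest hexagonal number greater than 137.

153

Solve n(2n−1) > 137 for integer n.
The largest n with value ≤ 137 is 8 (since 120 ≤ 137 < 153), so the first above is n = 9, value 153.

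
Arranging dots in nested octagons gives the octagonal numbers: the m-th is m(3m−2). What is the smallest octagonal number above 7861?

Solve n(3n−2) > 7861 for integer n.
The largest n with value ≤ 7861 is 51 (since 7701 ≤ 7861 < 8008), so the first above is n = 52, value 8008.

8008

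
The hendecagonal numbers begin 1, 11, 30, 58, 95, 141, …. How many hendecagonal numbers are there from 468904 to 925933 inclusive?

131

The n-th hendecagonal number is n(9n−7)/2.
Smallest index with value ≥ 468904: n = 324 (giving 471258).
Largest index with value ≤ 925933: n = 454 (giving 925933).
Indices 324 through 454: 131 terms.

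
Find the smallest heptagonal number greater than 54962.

55279

Solve n(5n−3)/2 > 54962 for integer n.
The largest n with value ≤ 54962 is 148 (since 54538 ≤ 54962 < 55279), so the first above is n = 149, value 55279.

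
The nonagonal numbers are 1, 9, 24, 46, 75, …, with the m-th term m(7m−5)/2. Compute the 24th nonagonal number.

1956

24·(7·24 − 5)/2 = 24·163/2 = 1956.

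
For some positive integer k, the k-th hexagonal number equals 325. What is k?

13

Set n(2n−1) = 325, giving 2n² − n − 325 = 0.
The discriminant is 1 + 8·325 = 2601, and √2601 = 51.
So n = (1 + 51) / 4 = 52/4 = 13.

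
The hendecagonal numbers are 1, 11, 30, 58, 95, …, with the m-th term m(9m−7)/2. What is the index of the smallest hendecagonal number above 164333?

Solve n(9n−7)/2 > 164333 for integer n.
The largest n with value ≤ 164333 is 191 (since 163496 ≤ 164333 < 165216), so the first above is n = 192, value 165216.

192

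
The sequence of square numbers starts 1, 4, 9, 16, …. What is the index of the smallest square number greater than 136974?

Solve n² > 136974 for integer n.
The largest n with value ≤ 136974 is 370 (since 136900 ≤ 136974 < 137641), so the first above is n = 371, value 137641.

371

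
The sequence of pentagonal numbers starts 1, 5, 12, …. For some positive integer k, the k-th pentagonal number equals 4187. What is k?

Set n(3n−1)/2 = 4187, giving 3n² − n − 8374 = 0.
The discriminant is 1 + 24·4187 = 100489, and √100489 = 317.
So n = (1 + 317) / 6 = 318/6 = 53.
Check: 53·(3·53 − 1)/2 = 4187. ✓

53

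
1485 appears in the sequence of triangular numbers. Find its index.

Set n(n+1)/2 = 1485, giving n² + n − 2970 = 0.
The discriminant is 1 + 8·1485 = 11881, and √11881 = 109.
So n = (-1 + 109) / 2 = 108/2 = 54.

54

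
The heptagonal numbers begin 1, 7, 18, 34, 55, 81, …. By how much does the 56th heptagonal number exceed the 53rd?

56·(5·56 − 3)/2 = 7756 and 53·(5·53 − 3)/2 = 6943.
Difference: 7756 − 6943 = 813.

813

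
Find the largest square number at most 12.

Solve n² ≤ 12 for integer n.
n = 3 gives 9 ≤ 12, while n = 4 gives 16 > 12; so the answer is 9.

9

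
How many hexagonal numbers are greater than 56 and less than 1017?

The n-th hexagonal number is n(2n−1).
Smallest index with value > 56: n = 6 (giving 66).
Largest index with value < 1017: n = 22 (giving 946).
Indices 6 through 22: 17 terms.

17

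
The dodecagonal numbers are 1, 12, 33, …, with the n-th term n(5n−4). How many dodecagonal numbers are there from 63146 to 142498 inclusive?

The n-th dodecagonal number is n(5n−4).
Smallest index with value ≥ 63146: n = 113 (giving 63393).
Largest index with value ≤ 142498: n = 169 (giving 142129).
Indices 113 through 169: 57 terms.

57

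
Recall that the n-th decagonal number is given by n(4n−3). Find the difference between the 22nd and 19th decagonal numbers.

22·(4·22 − 3) = 1870 and 19·(4·19 − 3) = 1387.
Difference: 1870 − 1387 = 483.

483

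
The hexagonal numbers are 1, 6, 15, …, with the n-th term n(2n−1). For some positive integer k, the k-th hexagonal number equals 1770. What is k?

30

Set n(2n−1) = 1770, giving 2n² − n − 1770 = 0.
The discriminant is 1 + 8·1770 = 14161, and √14161 = 119.
So n = (1 + 119) / 4 = 120/4 = 30.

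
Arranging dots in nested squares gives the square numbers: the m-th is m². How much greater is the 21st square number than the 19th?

80

21² = 441 and 19² = 361.
Difference: 441 − 361 = 80.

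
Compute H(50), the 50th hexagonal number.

The 50th hexagonal number is n(2n−1) with n = 50.
50·(2·50 − 1) = 50·99 = 4950.

4950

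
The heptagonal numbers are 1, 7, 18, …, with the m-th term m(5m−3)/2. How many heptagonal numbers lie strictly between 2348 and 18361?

55

The n-th heptagonal number is n(5n−3)/2.
Smallest index with value > 2348: n = 31 (giving 2356).
Largest index with value < 18361: n = 85 (giving 17935).
Indices 31 through 85: 55 terms.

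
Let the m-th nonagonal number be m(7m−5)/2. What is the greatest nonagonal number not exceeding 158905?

Solve n(7n−5)/2 ≤ 158905 for integer n.
n = 213 gives 158259 ≤ 158905, while n = 214 gives 159751 > 158905; so the answer is 158259.

158259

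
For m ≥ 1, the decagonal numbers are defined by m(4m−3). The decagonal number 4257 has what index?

Set n(4n−3) = 4257, giving 4n² − 3n − 4257 = 0.
So n = (3 + 261) / 8 = 264/8 = 33.

33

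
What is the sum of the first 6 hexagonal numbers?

161

Σ i(2i−1) = 2Σi² − Σi over i = 1..6.
Σi = 21 and Σi² = 91.
2·91 − 1·21 = 161.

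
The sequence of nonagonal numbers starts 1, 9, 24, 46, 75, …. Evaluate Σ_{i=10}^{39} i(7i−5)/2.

69055

Σ i(7i−5)/2 = (7Σi² − 5Σi) / 2 over i = 10..39.
Σi = 780 − 45 = 735 and Σi² = 20540 − 285 = 20255.
(7·20255 − 5·735) / 2 = 138110/2 = 69055.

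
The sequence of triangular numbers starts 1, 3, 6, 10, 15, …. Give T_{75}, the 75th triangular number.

2850

75·76/2 = 5700/2 = 2850.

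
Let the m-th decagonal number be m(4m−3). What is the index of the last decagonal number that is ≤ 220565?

Solve n(4n−3) ≤ 220565 for integer n.
n = 235 gives 220195 ≤ 220565, while n = 236 gives 222076 > 220565; so the answer is index 235.

235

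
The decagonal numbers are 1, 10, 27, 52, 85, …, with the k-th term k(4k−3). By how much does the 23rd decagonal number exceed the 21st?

346

23·(4·23 − 3) = 2047 and 21·(4·21 − 3) = 1701.
Difference: 2047 − 1701 = 346.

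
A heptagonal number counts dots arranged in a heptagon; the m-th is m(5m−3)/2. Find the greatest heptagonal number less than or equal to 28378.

Solve n(5n−3)/2 ≤ 28378 for integer n.
n = 106 gives 27931 ≤ 28378, while n = 107 gives 28462 > 28378; so the answer is 27931.

27931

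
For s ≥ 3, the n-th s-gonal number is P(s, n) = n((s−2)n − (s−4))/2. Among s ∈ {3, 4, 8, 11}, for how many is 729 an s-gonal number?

s = 3: P(3, 37) = 703 and P(3, 38) = 741; 729 is not s-gonal.
s = 4: P(4, 27) = 729. ✓
s = 8: P(8, 15) = 645 and P(8, 16) = 736; 729 is not s-gonal.
s = 11: P(11, 13) = 715 and P(11, 14) = 833; 729 is not s-gonal.
Hits: s ∈ {4} → 1.

1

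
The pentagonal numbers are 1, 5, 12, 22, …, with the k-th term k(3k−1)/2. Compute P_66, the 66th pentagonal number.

6501

The 66th pentagonal number is n(3n−1)/2 with n = 66.
66·(3·66 − 1)/2 = 66·197/2 = 6501.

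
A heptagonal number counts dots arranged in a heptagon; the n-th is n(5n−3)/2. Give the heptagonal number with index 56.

7756

The 56th heptagonal number is n(5n−3)/2 with n = 56.
56·(5·56 − 3)/2 = 56·277/2 = 7756.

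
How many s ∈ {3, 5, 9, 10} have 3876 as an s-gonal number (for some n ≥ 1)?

s = 3: P(3, 87) = 3828 and P(3, 88) = 3916; 3876 is not s-gonal.
s = 5: P(5, 51) = 3876. ✓
s = 9: P(9, 33) = 3729 and P(9, 34) = 3961; 3876 is not s-gonal.
s = 10: P(10, 31) = 3751 and P(10, 32) = 4000; 3876 is not s-gonal.
Hits: s ∈ {5} → 1.

1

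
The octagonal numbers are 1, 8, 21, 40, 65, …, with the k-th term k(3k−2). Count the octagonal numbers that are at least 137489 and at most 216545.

55

The n-th octagonal number is n(3n−2).
Smallest index with value ≥ 137489: n = 215 (giving 138245).
Largest index with value ≤ 216545: n = 269 (giving 216545).
Indices 215 through 269: 55 terms.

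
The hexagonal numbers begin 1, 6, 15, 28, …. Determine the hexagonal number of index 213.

90525

The 213th hexagonal number is n(2n−1) with n = 213.
213·(2·213 − 1) = 213·425 = 90525.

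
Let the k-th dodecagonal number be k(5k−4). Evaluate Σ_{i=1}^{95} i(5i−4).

Σ i(5i−4) = 5Σi² − 4Σi over i = 1..95.
Σi = 4560 and Σi² = 290320.
5·290320 − 4·4560 = 1433360.

1433360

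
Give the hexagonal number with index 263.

138075

The 263rd hexagonal number is n(2n−1) with n = 263.
263·(2·263 − 1) = 263·525 = 138075.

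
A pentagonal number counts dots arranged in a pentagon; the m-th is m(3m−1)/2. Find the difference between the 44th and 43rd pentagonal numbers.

Consecutive pentagonal numbers differ by 3n − 2: here 3·44 − 2 = 130.

130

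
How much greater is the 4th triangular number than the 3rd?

Consecutive triangular numbers differ by n: T_{4} − T_{3} = 4.

4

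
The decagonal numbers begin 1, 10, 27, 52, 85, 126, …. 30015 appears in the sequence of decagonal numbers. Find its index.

Set n(4n−3) = 30015, giving 4n² − 3n − 30015 = 0.
So n = (3 + 693) / 8 = 696/8 = 87.

87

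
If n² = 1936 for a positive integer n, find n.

44

We need n² = 1936, so n = √1936 = 44.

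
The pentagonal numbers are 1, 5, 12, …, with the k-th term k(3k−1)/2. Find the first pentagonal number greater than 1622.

Solve n(3n−1)/2 > 1622 for integer n.
The largest n with value ≤ 1622 is 33 (since 1617 ≤ 1622 < 1717), so the first above is n = 34, value 1717.

1717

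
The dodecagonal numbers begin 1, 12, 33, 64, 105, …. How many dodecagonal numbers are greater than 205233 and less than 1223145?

291

The n-th dodecagonal number is n(5n−4).
Smallest index with value > 205233: n = 204 (giving 207264).
Largest index with value < 1223145: n = 494 (giving 1218204).
Indices 204 through 494: 291 terms.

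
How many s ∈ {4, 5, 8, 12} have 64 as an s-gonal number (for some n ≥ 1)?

s = 4: P(4, 8) = 64. ✓
s = 5: P(5, 6) = 51 and P(5, 7) = 70; 64 is not s-gonal.
s = 8: P(8, 4) = 40 and P(8, 5) = 65; 64 is not s-gonal.
s = 12: P(12, 4) = 64. ✓
Hits: s ∈ {4, 12} → 2.

2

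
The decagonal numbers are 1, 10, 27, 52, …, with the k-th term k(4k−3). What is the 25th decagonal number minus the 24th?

Consecutive decagonal numbers differ by 8n − 7: here 8·25 − 7 = 193.

193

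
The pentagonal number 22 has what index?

4

Set n(3n−1)/2 = 22, giving 3n² − n − 44 = 0.
The discriminant is 1 + 24·22 = 529, and √529 = 23.
So n = (1 + 23) / 6 = 24/6 = 4.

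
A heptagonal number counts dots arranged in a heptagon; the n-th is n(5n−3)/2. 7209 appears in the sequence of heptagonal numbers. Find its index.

Set n(5n−3)/2 = 7209, giving 5n² − 3n − 14418 = 0.
So n = (3 + 537) / 10 = 540/10 = 54.
Check: 54·(5·54 − 3)/2 = 7209. ✓

54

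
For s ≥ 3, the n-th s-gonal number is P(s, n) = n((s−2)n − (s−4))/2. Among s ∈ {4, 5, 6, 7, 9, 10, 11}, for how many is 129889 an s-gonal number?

s = 4: P(4, 360) = 129600 and P(4, 361) = 130321; 129889 is not s-gonal.
s = 5: P(5, 294) = 129507 and P(5, 295) = 130390; 129889 is not s-gonal.
s = 6: P(6, 255) = 129795 and P(6, 256) = 130816; 129889 is not s-gonal.
s = 7: P(7, 228) = 129618 and P(7, 229) = 130759; 129889 is not s-gonal.
s = 9: P(9, 193) = 129889. ✓
s = 10: P(10, 180) = 129060 and P(10, 181) = 130501; 129889 is not s-gonal.
s = 11: P(11, 170) = 129455 and P(11, 171) = 130986; 129889 is not s-gonal.
Hits: s ∈ {9} → 1.

1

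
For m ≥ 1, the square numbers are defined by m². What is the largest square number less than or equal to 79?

Solve n² ≤ 79 for integer n.
n = 8 gives 64 ≤ 79, while n = 9 gives 81 > 79; so the answer is 64.

64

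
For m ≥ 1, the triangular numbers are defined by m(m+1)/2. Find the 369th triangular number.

The 369th triangular number is n(n+1)/2 with n = 369.
369·370/2 = 136530/2 = 68265.

68265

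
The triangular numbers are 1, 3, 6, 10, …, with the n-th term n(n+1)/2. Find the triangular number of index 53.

1431

The 53rd triangular number is n(n+1)/2 with n = 53.
53·54/2 = 2862/2 = 1431.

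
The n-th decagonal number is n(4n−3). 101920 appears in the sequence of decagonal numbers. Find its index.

160

Set n(4n−3) = 101920, giving 4n² − 3n − 101920 = 0.
The discriminant is 9 + 16·101920 = 1630729, and √1630729 = 1277.
So n = (3 + 1277) / 8 = 1280/8 = 160.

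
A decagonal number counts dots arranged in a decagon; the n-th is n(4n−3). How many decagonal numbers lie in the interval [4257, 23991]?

45

The n-th decagonal number is n(4n−3).
Smallest index with value ≥ 4257: n = 33 (giving 4257).
Largest index with value ≤ 23991: n = 77 (giving 23485).
Indices 33 through 77: 45 terms.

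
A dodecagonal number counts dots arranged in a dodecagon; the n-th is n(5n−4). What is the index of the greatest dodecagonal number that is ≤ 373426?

Solve n(5n−4) ≤ 373426 for integer n.
n = 273 gives 371553 ≤ 373426, while n = 274 gives 374284 > 373426; so the answer is index 273.

273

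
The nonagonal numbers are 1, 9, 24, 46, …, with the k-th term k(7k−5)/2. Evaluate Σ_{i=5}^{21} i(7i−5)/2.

Σ i(7i−5)/2 = (7Σi² − 5Σi) / 2 over i = 5..21.
Σi = 231 − 10 = 221 and Σi² = 3311 − 30 = 3281.
(7·3281 − 5·221) / 2 = 21862/2 = 10931.

10931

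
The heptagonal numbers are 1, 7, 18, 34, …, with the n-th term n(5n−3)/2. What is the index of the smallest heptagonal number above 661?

17

Solve n(5n−3)/2 > 661 for integer n.
The largest n with value ≤ 661 is 16 (since 616 ≤ 661 < 697), so the first above is n = 17, value 697.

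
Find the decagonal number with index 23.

The 23rd decagonal number is n(4n−3) with n = 23.
23·(4·23 − 3) = 23·89 = 2047.

2047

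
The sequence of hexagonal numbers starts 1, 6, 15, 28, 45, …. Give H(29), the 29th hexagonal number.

29·(2·29 − 1) = 29·57 = 1653.

1653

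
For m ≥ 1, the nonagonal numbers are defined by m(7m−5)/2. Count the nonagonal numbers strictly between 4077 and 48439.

The n-th nonagonal number is n(7n−5)/2.
Smallest index with value > 4077: n = 35 (giving 4200).
Largest index with value < 48439: n = 117 (giving 47619).
Indices 35 through 117: 83 terms.

83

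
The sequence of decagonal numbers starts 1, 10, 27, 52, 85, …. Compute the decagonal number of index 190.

143830

The 190th decagonal number is n(4n−3) with n = 190.
190·(4·190 − 3) = 190·757 = 143830.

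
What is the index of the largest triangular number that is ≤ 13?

4

Solve n(n+1)/2 ≤ 13 for integer n.
n = 4 gives 10 ≤ 13, while n = 5 gives 15 > 13; so the answer is index 4.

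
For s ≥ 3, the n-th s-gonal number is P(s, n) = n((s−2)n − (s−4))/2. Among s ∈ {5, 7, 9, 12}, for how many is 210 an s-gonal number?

s = 5: P(5, 12) = 210. ✓
s = 7: P(7, 9) = 189 and P(7, 10) = 235; 210 is not s-gonal.
s = 9: P(9, 8) = 204 and P(9, 9) = 261; 210 is not s-gonal.
s = 12: P(12, 6) = 156 and P(12, 7) = 217; 210 is not s-gonal.
Hits: s ∈ {5} → 1.

1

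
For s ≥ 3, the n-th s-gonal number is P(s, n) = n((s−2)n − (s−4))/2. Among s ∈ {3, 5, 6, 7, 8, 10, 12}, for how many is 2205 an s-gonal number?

1

s = 3: P(3, 65) = 2145 and P(3, 66) = 2211; 2205 is not s-gonal.
s = 5: P(5, 38) = 2147 and P(5, 39) = 2262; 2205 is not s-gonal.
s = 6: P(6, 33) = 2145 and P(6, 34) = 2278; 2205 is not s-gonal.
s = 7: P(7, 30) = 2205. ✓
s = 8: P(8, 27) = 2133 and P(8, 28) = 2296; 2205 is not s-gonal.
s = 10: P(10, 23) = 2047 and P(10, 24) = 2232; 2205 is not s-gonal.
s = 12: P(12, 21) = 2121 and P(12, 22) = 2332; 2205 is not s-gonal.
Hits: s ∈ {7} → 1.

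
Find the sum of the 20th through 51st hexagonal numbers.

Σ i(2i−1) = 2Σi² − Σi over i = 20..51.
Σi = 1326 − 190 = 1136 and Σi² = 45526 − 2470 = 43056.
2·43056 − 1·1136 = 84976.

84976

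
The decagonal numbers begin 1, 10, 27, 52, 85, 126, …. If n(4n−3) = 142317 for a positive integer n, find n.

189

Set n(4n−3) = 142317, giving 4n² − 3n − 142317 = 0.
The discriminant is 9 + 16·142317 = 2277081, and √2277081 = 1509.
So n = (3 + 1509) / 8 = 1512/8 = 189.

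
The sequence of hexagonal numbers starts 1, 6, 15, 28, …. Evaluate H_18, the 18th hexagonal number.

The 18th hexagonal number is n(2n−1) with n = 18.
18·(2·18 − 1) = 18·35 = 630.

630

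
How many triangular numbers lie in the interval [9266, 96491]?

The n-th triangular number is n(n+1)/2.
Smallest index with value ≥ 9266: n = 136 (giving 9316).
Largest index with value ≤ 96491: n = 438 (giving 96141).
Indices 136 through 438: 303 terms.

303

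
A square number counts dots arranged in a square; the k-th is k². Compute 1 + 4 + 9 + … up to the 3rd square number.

Σ_{i=1}^{3} i² = 3·4·7/6 = 14.

14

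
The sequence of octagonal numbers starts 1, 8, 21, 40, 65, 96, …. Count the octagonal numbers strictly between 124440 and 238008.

The n-th octagonal number is n(3n−2).
Smallest index with value > 124440: n = 205 (giving 125665).
Largest index with value < 238008: n = 281 (giving 236321).
Indices 205 through 281: 77 terms.

77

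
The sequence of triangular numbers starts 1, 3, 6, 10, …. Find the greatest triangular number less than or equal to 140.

136

Solve n(n+1)/2 ≤ 140 for integer n.
n = 16 gives 136 ≤ 140, while n = 17 gives 153 > 140; so the answer is 136.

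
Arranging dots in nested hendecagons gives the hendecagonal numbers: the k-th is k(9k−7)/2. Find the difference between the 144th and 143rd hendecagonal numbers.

Consecutive hendecagonal numbers differ by 9n − 8: here 9·144 − 8 = 1288.

1288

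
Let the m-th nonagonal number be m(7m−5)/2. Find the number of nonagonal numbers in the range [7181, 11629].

13

The n-th nonagonal number is n(7n−5)/2.
Smallest index with value ≥ 7181: n = 46 (giving 7291).
Largest index with value ≤ 11629: n = 58 (giving 11629).
Indices 46 through 58: 13 terms.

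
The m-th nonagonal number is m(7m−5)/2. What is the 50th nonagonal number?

8625

The 50th nonagonal number is n(7n−5)/2 with n = 50.
50·(7·50 − 5)/2 = 50·345/2 = 8625.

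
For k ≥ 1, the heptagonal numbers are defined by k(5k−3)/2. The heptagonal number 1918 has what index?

28

Set n(5n−3)/2 = 1918, giving 5n² − 3n − 3836 = 0.
The discriminant is 9 + 40·1918 = 76729, and √76729 = 277.
So n = (3 + 277) / 10 = 280/10 = 28.
Check: 28·(5·28 − 3)/2 = 1918. ✓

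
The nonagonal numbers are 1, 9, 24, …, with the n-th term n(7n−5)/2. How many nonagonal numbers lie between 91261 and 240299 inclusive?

The n-th nonagonal number is n(7n−5)/2.
Smallest index with value ≥ 91261: n = 162 (giving 91449).
Largest index with value ≤ 240299: n = 262 (giving 239599).
Indices 162 through 262: 101 terms.

101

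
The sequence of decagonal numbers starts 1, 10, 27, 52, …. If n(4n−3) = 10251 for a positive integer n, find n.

51

Set n(4n−3) = 10251, giving 4n² − 3n − 10251 = 0.
So n = (3 + 405) / 8 = 408/8 = 51.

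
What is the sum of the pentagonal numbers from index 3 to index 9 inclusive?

399

Σ i(3i−1)/2 = (3Σi² − Σi) / 2 over i = 3..9.
Σi = 45 − 3 = 42 and Σi² = 285 − 5 = 280.
(3·280 − 1·42) / 2 = 798/2 = 399.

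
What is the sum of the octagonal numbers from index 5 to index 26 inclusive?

Σ i(3i−2) = 3Σi² − 2Σi over i = 5..26.
Σi = 351 − 10 = 341 and Σi² = 6201 − 30 = 6171.
3·6171 − 2·341 = 17831.

17831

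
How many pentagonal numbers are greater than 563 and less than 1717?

14

The n-th pentagonal number is n(3n−1)/2.
Smallest index with value > 563: n = 20 (giving 590).
Largest index with value < 1717: n = 33 (giving 1617).
Indices 20 through 33: 14 terms.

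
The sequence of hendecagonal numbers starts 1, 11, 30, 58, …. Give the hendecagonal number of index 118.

118·(9·118 − 7)/2 = 118·1055/2 = 62245.

62245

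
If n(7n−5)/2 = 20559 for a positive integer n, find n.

Set n(7n−5)/2 = 20559, giving 7n² − 5n − 41118 = 0.
The discriminant is 25 + 56·20559 = 1151329, and √1151329 = 1073.
So n = (5 + 1073) / 14 = 1078/14 = 77.

77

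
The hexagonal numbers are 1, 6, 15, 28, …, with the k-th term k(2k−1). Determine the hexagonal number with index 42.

3486

The 42nd hexagonal number is n(2n−1) with n = 42.
42·(2·42 − 1) = 42·83 = 3486.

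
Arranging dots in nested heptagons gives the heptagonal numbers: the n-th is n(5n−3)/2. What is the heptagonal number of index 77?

14707

77·(5·77 − 3)/2 = 77·382/2 = 77·191 = 14707.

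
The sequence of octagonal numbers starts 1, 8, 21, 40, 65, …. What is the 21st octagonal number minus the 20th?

121

Consecutive octagonal numbers differ by 6n − 5: here 6·21 − 5 = 121.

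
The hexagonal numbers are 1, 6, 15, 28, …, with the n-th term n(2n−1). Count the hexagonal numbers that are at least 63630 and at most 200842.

The n-th hexagonal number is n(2n−1).
Smallest index with value ≥ 63630: n = 179 (giving 63903).
Largest index with value ≤ 200842: n = 317 (giving 200661).
Indices 179 through 317: 139 terms.

139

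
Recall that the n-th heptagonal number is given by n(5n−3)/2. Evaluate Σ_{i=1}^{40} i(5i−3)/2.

54120

Σ i(5i−3)/2 = (5Σi² − 3Σi) / 2 over i = 1..40.
Σi = 820 and Σi² = 22140.
(5·22140 − 3·820) / 2 = 108240/2 = 54120.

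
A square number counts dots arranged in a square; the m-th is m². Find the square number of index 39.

1521

The 39th square number is n² with n = 39.
39² = 1521.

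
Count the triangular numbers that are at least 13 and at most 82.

The n-th triangular number is n(n+1)/2.
Smallest index with value ≥ 13: n = 5 (giving 15).
Largest index with value ≤ 82: n = 12 (giving 78).
Indices 5 through 12: 8 terms.

8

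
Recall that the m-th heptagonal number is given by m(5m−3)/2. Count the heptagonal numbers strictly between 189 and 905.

10

The n-th heptagonal number is n(5n−3)/2.
Smallest index with value > 189: n = 10 (giving 235).
Largest index with value < 905: n = 19 (giving 874).
Indices 10 through 19: 10 terms.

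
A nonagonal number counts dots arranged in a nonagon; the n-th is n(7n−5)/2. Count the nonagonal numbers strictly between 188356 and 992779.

300

The n-th nonagonal number is n(7n−5)/2.
Smallest index with value > 188356: n = 233 (giving 189429).
Largest index with value < 992779: n = 532 (giving 989254).
Indices 233 through 532: 300 terms.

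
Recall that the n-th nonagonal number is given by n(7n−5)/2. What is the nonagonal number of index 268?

The 268th nonagonal number is n(7n−5)/2 with n = 268.
268·(7·268 − 5)/2 = 268·1871/2 = 250714.

250714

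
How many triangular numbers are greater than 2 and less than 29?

6

The n-th triangular number is n(n+1)/2.
Smallest index with value > 2: n = 2 (giving 3).
Largest index with value < 29: n = 7 (giving 28).
Indices 2 through 7: 6 terms.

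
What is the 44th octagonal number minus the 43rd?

Consecutive octagonal numbers differ by 6n − 5: here 6·44 − 5 = 259.

259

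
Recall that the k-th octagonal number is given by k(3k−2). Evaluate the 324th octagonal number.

The 324th octagonal number is n(3n−2) with n = 324.
324·(3·324 − 2) = 324·970 = 314280.

314280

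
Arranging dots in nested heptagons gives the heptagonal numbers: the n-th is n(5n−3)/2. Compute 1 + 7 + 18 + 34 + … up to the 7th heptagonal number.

308

Σ i(5i−3)/2 = (5Σi² − 3Σi) / 2 over i = 1..7.
Σi = 28 and Σi² = 140.
(5·140 − 3·28) / 2 = 616/2 = 308.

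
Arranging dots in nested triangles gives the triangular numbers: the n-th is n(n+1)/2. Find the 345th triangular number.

59685

The 345th triangular number is n(n+1)/2 with n = 345.
345·346/2 = 119370/2 = 59685.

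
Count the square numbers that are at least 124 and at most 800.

17

The n-th square number is n².
Smallest index with value ≥ 124: n = 12 (giving 144).
Largest index with value ≤ 800: n = 28 (giving 784).
Indices 12 through 28: 17 terms.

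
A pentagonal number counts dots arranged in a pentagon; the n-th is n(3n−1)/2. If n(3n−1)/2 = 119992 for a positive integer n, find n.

Set n(3n−1)/2 = 119992, giving 3n² − n − 239984 = 0.
So n = (1 + 1697) / 6 = 1698/6 = 283.
Check: 283·(3·283 − 1)/2 = 119992. ✓

283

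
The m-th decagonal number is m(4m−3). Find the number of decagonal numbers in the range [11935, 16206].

10

The n-th decagonal number is n(4n−3).
Smallest index with value ≥ 11935: n = 55 (giving 11935).
Largest index with value ≤ 16206: n = 64 (giving 16192).
Indices 55 through 64: 10 terms.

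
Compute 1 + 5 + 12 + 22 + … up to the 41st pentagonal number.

35301

Σ i(3i−1)/2 = (3Σi² − Σi) / 2 over i = 1..41.
Σi = 861 and Σi² = 23821.
(3·23821 − 1·861) / 2 = 70602/2 = 35301.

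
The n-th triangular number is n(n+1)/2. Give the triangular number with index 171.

The 171st triangular number is n(n+1)/2 with n = 171.
171·172/2 = 29412/2 = 14706.

14706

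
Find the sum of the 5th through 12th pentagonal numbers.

896

Σ i(3i−1)/2 = (3Σi² − Σi) / 2 over i = 5..12.
Σi = 78 − 10 = 68 and Σi² = 650 − 30 = 620.
(3·620 − 1·68) / 2 = 1792/2 = 896.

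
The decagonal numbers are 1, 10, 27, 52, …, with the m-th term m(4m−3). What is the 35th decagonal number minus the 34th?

Consecutive decagonal numbers differ by 8n − 7: here 8·35 − 7 = 273.

273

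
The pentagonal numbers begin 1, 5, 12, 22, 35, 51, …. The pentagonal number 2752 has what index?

Set n(3n−1)/2 = 2752, giving 3n² − n − 5504 = 0.
The discriminant is 1 + 24·2752 = 66049, and √66049 = 257.
So n = (1 + 257) / 6 = 258/6 = 43.
Check: 43·(3·43 − 1)/2 = 2752. ✓

43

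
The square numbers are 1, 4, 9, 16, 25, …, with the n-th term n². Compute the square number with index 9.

The 9th square number is n² with n = 9.
9² = 81.

81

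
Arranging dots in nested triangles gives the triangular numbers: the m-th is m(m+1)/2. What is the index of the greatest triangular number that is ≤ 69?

11

Solve n(n+1)/2 ≤ 69 for integer n.
n = 11 gives 66 ≤ 69, while n = 12 gives 78 > 69; so the answer is index 11.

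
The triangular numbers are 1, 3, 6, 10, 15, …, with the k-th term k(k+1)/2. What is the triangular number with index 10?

55

The 10th triangular number is n(n+1)/2 with n = 10.
10·11/2 = 110/2 = 55.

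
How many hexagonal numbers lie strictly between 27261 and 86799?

91

The n-th hexagonal number is n(2n−1).
Smallest index with value > 27261: n = 118 (giving 27730).
Largest index with value < 86799: n = 208 (giving 86320).
Indices 118 through 208: 91 terms.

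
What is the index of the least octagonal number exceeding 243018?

285

Solve n(3n−2) > 243018 for integer n.
The largest n with value ≤ 243018 is 284 (since 241400 ≤ 243018 < 243105), so the first above is n = 285, value 243105.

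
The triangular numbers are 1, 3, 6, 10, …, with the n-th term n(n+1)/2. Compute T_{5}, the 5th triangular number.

15

The 5th triangular number is n(n+1)/2 with n = 5.
5·6/2 = 30/2 = 15.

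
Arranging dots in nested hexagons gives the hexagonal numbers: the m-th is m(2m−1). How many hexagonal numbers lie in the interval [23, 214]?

7

The n-th hexagonal number is n(2n−1).
Smallest index with value ≥ 23: n = 4 (giving 28).
Largest index with value ≤ 214: n = 10 (giving 190).
Indices 4 through 10: 7 terms.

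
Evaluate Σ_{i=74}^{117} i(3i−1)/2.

610478

Σ i(3i−1)/2 = (3Σi² − Σi) / 2 over i = 74..117.
Σi = 6903 − 2701 = 4202 and Σi² = 540735 − 132349 = 408386.
(3·408386 − 1·4202) / 2 = 1220956/2 = 610478.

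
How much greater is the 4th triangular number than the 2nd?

4·5/2 = 10 and 2·3/2 = 3.
Difference: 10 − 3 = 7.

7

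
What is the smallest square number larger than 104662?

Solve n² > 104662 for integer n.
The largest n with value ≤ 104662 is 323 (since 104329 ≤ 104662 < 104976), so the first above is n = 324, value 104976.

104976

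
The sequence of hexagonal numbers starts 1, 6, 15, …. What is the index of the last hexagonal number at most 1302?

Solve n(2n−1) ≤ 1302 for integer n.
n = 25 gives 1225 ≤ 1302, while n = 26 gives 1326 > 1302; so the answer is index 25.

25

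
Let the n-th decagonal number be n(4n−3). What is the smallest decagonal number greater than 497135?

497377

Solve n(4n−3) > 497135 for integer n.
The largest n with value ≤ 497135 is 352 (since 494560 ≤ 497135 < 497377), so the first above is n = 353, value 497377.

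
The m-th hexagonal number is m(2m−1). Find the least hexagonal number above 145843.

146611

Solve n(2n−1) > 145843 for integer n.
The largest n with value ≤ 145843 is 270 (since 145530 ≤ 145843 < 146611), so the first above is n = 271, value 146611.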